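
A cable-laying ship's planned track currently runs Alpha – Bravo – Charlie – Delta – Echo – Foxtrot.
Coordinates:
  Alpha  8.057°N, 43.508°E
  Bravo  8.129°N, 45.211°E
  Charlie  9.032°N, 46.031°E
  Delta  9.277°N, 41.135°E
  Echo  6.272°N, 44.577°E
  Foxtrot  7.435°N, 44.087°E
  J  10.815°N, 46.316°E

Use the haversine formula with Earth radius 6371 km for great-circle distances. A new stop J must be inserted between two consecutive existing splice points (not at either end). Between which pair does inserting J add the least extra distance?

between Charlie and Delta

Added distance for inserting J between each consecutive pair:
Alpha–Bravo: 569.3 km
Bravo–Charlie: 388.1 km
Charlie–Delta: 255.0 km
Delta–Echo: 627.2 km
Echo–Foxtrot: 848.4 km
Smallest added distance is 255.0 km, inserting between Charlie and Delta.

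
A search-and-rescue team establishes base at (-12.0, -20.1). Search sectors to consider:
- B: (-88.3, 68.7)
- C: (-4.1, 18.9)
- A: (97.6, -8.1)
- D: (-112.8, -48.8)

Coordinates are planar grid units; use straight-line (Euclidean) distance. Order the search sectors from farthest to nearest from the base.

B, A, D, C

Computing each straight-line distance from (-12.0, -20.1):
B (-88.3, 68.7): 117.1
A (97.6, -8.1): 110.3
D (-112.8, -48.8): 104.8
C (-4.1, 18.9): 39.8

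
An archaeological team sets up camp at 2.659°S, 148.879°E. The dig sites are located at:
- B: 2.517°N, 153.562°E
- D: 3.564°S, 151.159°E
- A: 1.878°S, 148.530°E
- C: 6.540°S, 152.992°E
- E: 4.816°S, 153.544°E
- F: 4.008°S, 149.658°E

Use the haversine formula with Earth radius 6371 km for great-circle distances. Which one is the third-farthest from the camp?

Distances from the camp (2.659°S, 148.879°E):
B: 776.0 km
C: 627.7 km
E: 570.5 km
D: 272.4 km
F: 173.1 km
A: 95.1 km
The third-farthest is E at 570.5 km.

E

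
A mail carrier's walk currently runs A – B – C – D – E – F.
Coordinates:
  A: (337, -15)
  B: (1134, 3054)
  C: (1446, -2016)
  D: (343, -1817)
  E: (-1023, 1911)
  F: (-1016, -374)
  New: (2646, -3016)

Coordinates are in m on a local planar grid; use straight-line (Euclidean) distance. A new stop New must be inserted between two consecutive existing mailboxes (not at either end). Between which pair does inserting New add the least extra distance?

Added distance for inserting New between each consecutive pair:
A–B: 6871.2 m
B–C: 2737.9 m
C–D: 3037.7 m
D–E: 4769.1 m
E–F: 8373.6 m
Smallest added distance is 2737.9 m, inserting between B and C.

between B and C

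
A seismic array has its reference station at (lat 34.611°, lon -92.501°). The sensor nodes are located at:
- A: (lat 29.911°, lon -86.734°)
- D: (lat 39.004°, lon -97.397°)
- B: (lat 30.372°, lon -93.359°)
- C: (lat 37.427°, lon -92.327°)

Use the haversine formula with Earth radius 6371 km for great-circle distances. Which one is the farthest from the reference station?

Distances from the reference station ((lat 34.611°, lon -92.501°)):
A: 752.8 km
D: 654.5 km
B: 478.2 km
C: 313.5 km
The farthest is A at 752.8 km.

A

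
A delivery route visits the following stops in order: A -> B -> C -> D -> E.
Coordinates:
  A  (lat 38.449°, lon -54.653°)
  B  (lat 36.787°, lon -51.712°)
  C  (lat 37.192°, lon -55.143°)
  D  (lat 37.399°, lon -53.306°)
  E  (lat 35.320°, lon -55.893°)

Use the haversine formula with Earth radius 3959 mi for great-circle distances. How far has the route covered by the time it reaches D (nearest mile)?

Leg distances:
A→B: 197.7 mi  (cumulative 197.7 mi)
B→C: 191.4 mi  (cumulative 389.1 mi)
C→D: 102.0 mi  (cumulative 491.1 mi)
Cumulative distance at D ≈ 491 mi.

491 mi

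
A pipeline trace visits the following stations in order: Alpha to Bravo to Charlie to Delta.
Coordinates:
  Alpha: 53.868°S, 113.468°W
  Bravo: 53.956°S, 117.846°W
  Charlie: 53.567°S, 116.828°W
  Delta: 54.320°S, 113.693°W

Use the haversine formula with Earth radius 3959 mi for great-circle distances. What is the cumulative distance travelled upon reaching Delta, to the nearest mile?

365 mi

Leg distances:
Alpha→Bravo: 178.3 mi  (cumulative 178.3 mi)
Bravo→Charlie: 49.5 mi  (cumulative 227.8 mi)
Charlie→Delta: 137.7 mi  (cumulative 365.5 mi)
Cumulative distance at Delta ≈ 365 mi.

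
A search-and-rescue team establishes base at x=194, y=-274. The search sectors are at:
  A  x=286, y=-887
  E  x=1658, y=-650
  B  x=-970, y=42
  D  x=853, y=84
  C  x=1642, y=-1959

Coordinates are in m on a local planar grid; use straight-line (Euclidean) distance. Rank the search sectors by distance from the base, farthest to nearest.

C, E, B, D, A

Distances from the base:
C x=1642, y=-1959: 2221.7 m
E x=1658, y=-650: 1511.5 m
B x=-970, y=42: 1206.1 m
D x=853, y=84: 750.0 m
A x=286, y=-887: 619.9 m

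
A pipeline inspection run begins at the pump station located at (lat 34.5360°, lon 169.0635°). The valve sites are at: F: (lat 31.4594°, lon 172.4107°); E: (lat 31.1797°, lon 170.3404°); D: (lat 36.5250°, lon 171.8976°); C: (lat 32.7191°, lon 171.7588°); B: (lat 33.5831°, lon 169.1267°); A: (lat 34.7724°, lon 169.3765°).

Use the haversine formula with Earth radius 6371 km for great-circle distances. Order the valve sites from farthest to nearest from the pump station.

Distance from the pump station at (lat 34.5360°, lon 169.0635°) to each:
F (lat 31.4594°, lon 172.4107°): 463.0 km
E (lat 31.1797°, lon 170.3404°): 391.8 km
D (lat 36.5250°, lon 171.8976°): 338.6 km
C (lat 32.7191°, lon 171.7588°): 321.1 km
B (lat 33.5831°, lon 169.1267°): 106.1 km
A (lat 34.7724°, lon 169.3765°): 38.9 km

F, E, D, C, B, A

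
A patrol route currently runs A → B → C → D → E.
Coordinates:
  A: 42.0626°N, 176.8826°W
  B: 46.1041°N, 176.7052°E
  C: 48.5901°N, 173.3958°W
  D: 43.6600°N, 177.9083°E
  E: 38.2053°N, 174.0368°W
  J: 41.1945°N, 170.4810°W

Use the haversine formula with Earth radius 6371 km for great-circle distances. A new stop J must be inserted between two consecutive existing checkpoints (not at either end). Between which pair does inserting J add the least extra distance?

between D and E

Added distance for inserting J between each consecutive pair:
A–B: 1024.3 km
B–C: 1223.6 km
C–D: 979.4 km
D–E: 533.2 km
Smallest added distance is 533.2 km, inserting between D and E.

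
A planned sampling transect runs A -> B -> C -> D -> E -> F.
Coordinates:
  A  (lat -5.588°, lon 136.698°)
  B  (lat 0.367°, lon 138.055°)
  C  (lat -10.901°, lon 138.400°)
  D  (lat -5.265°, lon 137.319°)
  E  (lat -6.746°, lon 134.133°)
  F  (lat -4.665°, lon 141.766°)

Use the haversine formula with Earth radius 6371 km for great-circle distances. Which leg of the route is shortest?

D–E

Leg distances:
A→B: 679.1 km
B→C: 1253.5 km
C→D: 637.9 km
D→E: 388.9 km
E→F: 875.6 km
The shortest leg is D–E at 388.9 km.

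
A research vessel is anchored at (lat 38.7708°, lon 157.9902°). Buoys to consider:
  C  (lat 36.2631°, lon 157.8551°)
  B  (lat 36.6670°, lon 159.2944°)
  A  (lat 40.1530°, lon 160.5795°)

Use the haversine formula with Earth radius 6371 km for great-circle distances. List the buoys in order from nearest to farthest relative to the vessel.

B, A, C

Computing each great-circle distance from (lat 38.7708°, lon 157.9902°):
B (lat 36.6670°, lon 159.2944°): 260.5 km
A (lat 40.1530°, lon 160.5795°): 270.2 km
C (lat 36.2631°, lon 157.8551°): 279.1 km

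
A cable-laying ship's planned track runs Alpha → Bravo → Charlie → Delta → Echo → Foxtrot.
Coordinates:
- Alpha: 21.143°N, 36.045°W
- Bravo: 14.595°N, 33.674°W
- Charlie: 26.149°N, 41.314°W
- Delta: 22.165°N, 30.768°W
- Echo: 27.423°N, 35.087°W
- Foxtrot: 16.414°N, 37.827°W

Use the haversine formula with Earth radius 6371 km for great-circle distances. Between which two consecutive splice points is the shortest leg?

Delta–Echo

Leg distances:
Alpha→Bravo: 770.1 km
Bravo→Charlie: 1510.5 km
Charlie→Delta: 1157.5 km
Delta→Echo: 729.2 km
Echo→Foxtrot: 1256.2 km
The shortest leg is Delta–Echo at 729.2 km.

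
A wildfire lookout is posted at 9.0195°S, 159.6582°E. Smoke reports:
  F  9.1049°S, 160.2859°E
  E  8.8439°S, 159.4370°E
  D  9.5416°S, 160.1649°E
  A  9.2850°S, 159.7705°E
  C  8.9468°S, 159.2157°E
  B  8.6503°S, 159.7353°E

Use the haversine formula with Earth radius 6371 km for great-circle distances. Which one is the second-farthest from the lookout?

F

Distances from the lookout (9.0195°S, 159.6582°E):
D: 80.4 km
F: 69.6 km
C: 49.3 km
B: 41.9 km
A: 32.0 km
E: 31.2 km
The second-farthest is F at 69.6 km.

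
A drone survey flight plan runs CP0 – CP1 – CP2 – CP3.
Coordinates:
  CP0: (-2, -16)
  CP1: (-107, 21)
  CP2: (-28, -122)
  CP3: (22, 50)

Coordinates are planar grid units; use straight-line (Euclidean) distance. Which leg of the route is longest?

CP2–CP3

Leg distances:
CP0→CP1: 111.3
CP1→CP2: 163.4
CP2→CP3: 179.1
The longest leg is CP2–CP3 at 179.1.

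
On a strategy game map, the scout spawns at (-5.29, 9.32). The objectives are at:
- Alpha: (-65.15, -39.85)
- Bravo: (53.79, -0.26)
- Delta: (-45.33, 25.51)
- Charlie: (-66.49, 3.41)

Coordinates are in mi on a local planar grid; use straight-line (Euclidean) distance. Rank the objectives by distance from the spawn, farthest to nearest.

Alpha, Charlie, Bravo, Delta

Distance from the spawn at (-5.29, 9.32) to each:
Alpha (-65.15, -39.85): 77.5 mi
Charlie (-66.49, 3.41): 61.5 mi
Bravo (53.79, -0.26): 59.9 mi
Delta (-45.33, 25.51): 43.2 mi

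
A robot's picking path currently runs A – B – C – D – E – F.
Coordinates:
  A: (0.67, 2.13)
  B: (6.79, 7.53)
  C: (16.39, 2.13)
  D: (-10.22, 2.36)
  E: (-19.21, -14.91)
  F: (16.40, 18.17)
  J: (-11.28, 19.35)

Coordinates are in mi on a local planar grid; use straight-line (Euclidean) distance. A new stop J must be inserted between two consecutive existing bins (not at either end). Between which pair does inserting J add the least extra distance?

Added distance for inserting J between each consecutive pair:
A–B: 34.4 mi
B–C: 43.2 mi
C–D: 23.0 mi
D–E: 32.7 mi
E–F: 14.3 mi
Smallest added distance is 14.3 mi, inserting between E and F.

between E and F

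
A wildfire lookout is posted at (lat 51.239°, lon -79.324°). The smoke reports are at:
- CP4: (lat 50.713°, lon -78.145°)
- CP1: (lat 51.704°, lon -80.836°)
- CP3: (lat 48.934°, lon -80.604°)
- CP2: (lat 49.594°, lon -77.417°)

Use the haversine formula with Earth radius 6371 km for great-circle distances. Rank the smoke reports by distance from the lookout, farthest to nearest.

Distances from the lookout:
CP3 (lat 48.934°, lon -80.604°): 272.1 km
CP2 (lat 49.594°, lon -77.417°): 227.4 km
CP1 (lat 51.704°, lon -80.836°): 116.8 km
CP4 (lat 50.713°, lon -78.145°): 101.2 km

CP3, CP2, CP1, CP4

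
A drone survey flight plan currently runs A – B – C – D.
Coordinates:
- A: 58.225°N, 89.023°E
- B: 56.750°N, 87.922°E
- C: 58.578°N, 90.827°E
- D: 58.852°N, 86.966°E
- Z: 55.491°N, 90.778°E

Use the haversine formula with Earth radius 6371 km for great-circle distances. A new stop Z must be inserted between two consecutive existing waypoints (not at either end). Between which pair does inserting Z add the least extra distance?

between B and C

Added distance for inserting Z between each consecutive pair:
A–B: 371.1 km
B–C: 302.2 km
C–D: 556.9 km
Smallest added distance is 302.2 km, inserting between B and C.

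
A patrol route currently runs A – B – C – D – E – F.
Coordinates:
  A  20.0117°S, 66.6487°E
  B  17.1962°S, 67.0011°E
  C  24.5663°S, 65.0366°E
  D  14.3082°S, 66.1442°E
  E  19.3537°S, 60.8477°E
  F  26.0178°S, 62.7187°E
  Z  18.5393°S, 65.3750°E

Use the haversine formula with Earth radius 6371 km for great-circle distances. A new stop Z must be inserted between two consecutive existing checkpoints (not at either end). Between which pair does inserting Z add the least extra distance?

between C and D

Added distance for inserting Z between each consecutive pair:
A–B: 124.0 km
B–C: 54.4 km
C–D: 2.1 km
D–E: 167.1 km
E–F: 594.5 km
Smallest added distance is 2.1 km, inserting between C and D.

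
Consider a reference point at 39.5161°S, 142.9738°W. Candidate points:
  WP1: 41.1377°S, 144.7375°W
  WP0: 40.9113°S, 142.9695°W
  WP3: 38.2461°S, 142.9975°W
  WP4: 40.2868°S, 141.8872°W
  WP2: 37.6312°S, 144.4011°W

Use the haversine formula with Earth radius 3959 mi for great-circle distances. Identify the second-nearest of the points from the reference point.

Distance to each, sorted:
WP4: 78.4 mi
WP3: 87.8 mi
WP0: 96.4 mi
WP1: 145.5 mi
WP2: 151.3 mi
The second-nearest is WP3 at 87.8 mi.

WP3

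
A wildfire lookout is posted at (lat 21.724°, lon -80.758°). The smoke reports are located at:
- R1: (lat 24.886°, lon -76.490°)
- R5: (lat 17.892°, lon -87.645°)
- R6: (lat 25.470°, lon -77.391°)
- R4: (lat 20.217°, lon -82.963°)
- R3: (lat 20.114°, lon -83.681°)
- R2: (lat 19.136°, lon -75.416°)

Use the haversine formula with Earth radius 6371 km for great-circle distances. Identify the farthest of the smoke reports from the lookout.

R5

Distance to each, sorted:
R5: 836.9 km
R2: 626.5 km
R1: 559.9 km
R6: 539.6 km
R3: 352.4 km
R4: 283.7 km
The farthest is R5 at 836.9 km.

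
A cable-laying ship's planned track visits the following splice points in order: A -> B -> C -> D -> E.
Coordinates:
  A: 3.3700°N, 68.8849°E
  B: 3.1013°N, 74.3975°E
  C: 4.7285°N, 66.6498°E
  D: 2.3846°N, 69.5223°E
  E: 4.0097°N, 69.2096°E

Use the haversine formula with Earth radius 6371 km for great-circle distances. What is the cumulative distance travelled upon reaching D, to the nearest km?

Leg distances:
A→B: 612.7 km  (cumulative 612.7 km)
B→C: 878.3 km  (cumulative 1491.0 km)
C→D: 411.8 km  (cumulative 1902.8 km)
Cumulative distance at D ≈ 1903 km.

1903 km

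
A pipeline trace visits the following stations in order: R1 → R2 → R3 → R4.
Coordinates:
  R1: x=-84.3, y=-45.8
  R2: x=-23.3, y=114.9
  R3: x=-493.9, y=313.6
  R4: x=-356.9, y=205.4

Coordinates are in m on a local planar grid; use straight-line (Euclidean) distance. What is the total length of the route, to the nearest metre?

857 m

Leg distances:
R1→R2: 171.9 m  (cumulative 171.9 m)
R2→R3: 510.8 m  (cumulative 682.7 m)
R3→R4: 174.6 m  (cumulative 857.3 m)
Total route length ≈ 857 m.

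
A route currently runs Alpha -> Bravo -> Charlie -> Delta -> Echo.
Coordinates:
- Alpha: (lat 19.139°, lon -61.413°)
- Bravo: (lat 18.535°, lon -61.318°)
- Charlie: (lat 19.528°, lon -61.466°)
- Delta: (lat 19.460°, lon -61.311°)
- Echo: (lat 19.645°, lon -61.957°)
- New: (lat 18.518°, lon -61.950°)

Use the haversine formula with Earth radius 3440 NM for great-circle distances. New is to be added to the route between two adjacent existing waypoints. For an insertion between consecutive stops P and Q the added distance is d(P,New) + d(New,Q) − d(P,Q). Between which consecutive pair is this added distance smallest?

Added distance for inserting New between each consecutive pair:
Alpha–Bravo: 47.5 NM
Bravo–Charlie: 42.4 NM
Charlie–Delta: 124.1 NM
Delta–Echo: 96.7 NM
Smallest added distance is 42.4 NM, inserting between Bravo and Charlie.

between Bravo and Charlie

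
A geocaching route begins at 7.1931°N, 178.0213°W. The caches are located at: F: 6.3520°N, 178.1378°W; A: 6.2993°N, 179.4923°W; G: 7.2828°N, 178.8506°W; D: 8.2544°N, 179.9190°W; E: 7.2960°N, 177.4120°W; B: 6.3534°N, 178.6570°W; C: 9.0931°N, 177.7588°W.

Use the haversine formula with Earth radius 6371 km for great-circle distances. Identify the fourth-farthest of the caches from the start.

B

Distances from the start (7.1931°N, 178.0213°W):
D: 240.1 km
C: 213.2 km
A: 190.4 km
B: 116.8 km
F: 94.4 km
G: 92.0 km
E: 68.2 km
The fourth-farthest is B at 116.8 km.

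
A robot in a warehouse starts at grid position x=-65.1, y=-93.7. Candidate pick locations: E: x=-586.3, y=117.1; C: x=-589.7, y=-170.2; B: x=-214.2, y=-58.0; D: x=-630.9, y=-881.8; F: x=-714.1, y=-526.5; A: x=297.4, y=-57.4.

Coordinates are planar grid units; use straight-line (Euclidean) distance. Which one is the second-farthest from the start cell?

Distances from the start cell (x=-65.1, y=-93.7):
D: 970.2
F: 780.1
E: 562.2
C: 530.1
A: 364.3
B: 153.3
The second-farthest is F at 780.1.

F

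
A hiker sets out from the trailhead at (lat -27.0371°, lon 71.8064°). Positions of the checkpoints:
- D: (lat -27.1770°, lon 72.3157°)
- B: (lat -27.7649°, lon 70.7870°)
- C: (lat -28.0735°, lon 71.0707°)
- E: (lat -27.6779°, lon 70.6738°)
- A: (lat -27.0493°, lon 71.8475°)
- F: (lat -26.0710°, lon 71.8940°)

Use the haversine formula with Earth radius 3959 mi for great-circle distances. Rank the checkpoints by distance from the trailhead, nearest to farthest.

A, D, F, B, E, C

Computing each great-circle distance from (lat -27.0371°, lon 71.8064°):
A (lat -27.0493°, lon 71.8475°): 2.7 mi
D (lat -27.1770°, lon 72.3157°): 32.8 mi
F (lat -26.0710°, lon 71.8940°): 67.0 mi
B (lat -27.7649°, lon 70.7870°): 80.2 mi
E (lat -27.6779°, lon 70.6738°): 82.4 mi
C (lat -28.0735°, lon 71.0707°): 84.6 mi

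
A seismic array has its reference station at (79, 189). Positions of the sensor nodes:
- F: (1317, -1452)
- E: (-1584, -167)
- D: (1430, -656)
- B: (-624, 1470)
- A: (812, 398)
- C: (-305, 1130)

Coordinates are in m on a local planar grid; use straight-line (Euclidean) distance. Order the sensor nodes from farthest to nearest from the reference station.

Computing each straight-line distance from (79, 189):
F (1317, -1452): 2055.6 m
E (-1584, -167): 1700.7 m
D (1430, -656): 1593.5 m
B (-624, 1470): 1461.2 m
C (-305, 1130): 1016.3 m
A (812, 398): 762.2 m

F, E, D, B, C, A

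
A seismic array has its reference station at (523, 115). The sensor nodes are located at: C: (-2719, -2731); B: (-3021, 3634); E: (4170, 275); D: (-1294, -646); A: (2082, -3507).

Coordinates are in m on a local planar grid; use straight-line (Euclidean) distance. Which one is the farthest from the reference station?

B

Distance to each, sorted:
B: 4994.3 m
C: 4314.0 m
A: 3943.3 m
E: 3650.5 m
D: 1969.9 m
The farthest is B at 4994.3 m.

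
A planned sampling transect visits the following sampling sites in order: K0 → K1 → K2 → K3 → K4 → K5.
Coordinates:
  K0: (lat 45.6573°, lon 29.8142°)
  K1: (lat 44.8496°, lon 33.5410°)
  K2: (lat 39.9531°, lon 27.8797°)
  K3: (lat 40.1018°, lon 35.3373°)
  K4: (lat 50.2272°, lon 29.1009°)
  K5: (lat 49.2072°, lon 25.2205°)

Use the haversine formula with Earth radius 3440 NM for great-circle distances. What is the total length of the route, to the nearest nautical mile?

1719 NM

Leg distances:
K0→K1: 164.8 NM  (cumulative 164.8 NM)
K1→K2: 386.4 NM  (cumulative 551.1 NM)
K2→K3: 342.9 NM  (cumulative 894.0 NM)
K3→K4: 662.2 NM  (cumulative 1556.2 NM)
K4→K5: 162.6 NM  (cumulative 1718.8 NM)
Total route length ≈ 1719 NM.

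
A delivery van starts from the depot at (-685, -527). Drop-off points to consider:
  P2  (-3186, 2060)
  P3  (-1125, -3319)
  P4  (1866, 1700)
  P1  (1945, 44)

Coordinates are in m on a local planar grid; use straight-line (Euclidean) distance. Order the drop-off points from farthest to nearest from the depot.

P2, P4, P3, P1

Distances from the depot:
P2 (-3186, 2060): 3598.3 m
P4 (1866, 1700): 3386.3 m
P3 (-1125, -3319): 2826.5 m
P1 (1945, 44): 2691.3 m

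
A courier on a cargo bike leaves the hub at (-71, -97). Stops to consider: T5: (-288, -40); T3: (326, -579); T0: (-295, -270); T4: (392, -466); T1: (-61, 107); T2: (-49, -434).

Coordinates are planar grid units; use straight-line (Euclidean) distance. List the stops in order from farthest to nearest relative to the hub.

T3, T4, T2, T0, T5, T1

Distance from the hub at (-71, -97) to each:
T3 (326, -579): 624.4
T4 (392, -466): 592.1
T2 (-49, -434): 337.7
T0 (-295, -270): 283.0
T5 (-288, -40): 224.4
T1 (-61, 107): 204.2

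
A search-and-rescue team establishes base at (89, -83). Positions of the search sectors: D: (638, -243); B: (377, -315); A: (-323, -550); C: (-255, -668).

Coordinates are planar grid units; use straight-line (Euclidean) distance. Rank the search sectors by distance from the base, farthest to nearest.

Distances from the base:
C (-255, -668): 678.6
A (-323, -550): 622.8
D (638, -243): 571.8
B (377, -315): 369.8

C, A, D, B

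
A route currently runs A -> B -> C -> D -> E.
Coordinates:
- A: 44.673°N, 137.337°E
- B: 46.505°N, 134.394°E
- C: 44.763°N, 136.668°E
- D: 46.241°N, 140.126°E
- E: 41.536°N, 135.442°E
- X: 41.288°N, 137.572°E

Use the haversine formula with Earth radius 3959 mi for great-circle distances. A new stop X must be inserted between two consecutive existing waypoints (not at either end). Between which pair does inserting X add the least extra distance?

Added distance for inserting X between each consecutive pair:
A–B: 437.4 mi
B–C: 475.1 mi
C–D: 413.4 mi
D–E: 76.9 mi
Smallest added distance is 76.9 mi, inserting between D and E.

between D and E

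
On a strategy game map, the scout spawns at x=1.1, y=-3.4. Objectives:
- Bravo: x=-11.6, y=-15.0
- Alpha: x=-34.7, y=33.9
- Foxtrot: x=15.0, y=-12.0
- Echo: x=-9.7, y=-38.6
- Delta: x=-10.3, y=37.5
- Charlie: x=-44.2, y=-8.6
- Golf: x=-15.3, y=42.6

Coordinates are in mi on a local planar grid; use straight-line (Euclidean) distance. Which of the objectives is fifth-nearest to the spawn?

Charlie

Distance to each, sorted:
Foxtrot: 16.3 mi
Bravo: 17.2 mi
Echo: 36.8 mi
Delta: 42.5 mi
Charlie: 45.6 mi
Golf: 48.8 mi
Alpha: 51.7 mi
The fifth-nearest is Charlie at 45.6 mi.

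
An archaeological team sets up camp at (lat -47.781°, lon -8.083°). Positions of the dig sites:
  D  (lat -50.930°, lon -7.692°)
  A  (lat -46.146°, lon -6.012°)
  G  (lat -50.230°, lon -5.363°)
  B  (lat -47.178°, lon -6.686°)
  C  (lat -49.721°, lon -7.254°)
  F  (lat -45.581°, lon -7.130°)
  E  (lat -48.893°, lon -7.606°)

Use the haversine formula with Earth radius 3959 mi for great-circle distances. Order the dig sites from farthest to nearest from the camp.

D, G, F, A, C, E, B

Distances from the camp:
D (lat -50.930°, lon -7.692°): 218.3 mi
G (lat -50.230°, lon -5.363°): 209.3 mi
F (lat -45.581°, lon -7.130°): 158.6 mi
A (lat -46.146°, lon -6.012°): 149.3 mi
C (lat -49.721°, lon -7.254°): 139.3 mi
E (lat -48.893°, lon -7.606°): 79.9 mi
B (lat -47.178°, lon -6.686°): 77.4 mi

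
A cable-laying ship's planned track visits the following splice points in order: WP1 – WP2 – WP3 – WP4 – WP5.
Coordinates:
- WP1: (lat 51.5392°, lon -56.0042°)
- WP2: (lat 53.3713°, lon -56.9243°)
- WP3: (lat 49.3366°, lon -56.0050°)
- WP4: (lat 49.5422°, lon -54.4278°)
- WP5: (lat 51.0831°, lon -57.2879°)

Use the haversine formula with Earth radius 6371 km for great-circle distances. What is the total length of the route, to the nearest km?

Leg distances:
WP1→WP2: 213.0 km  (cumulative 213.0 km)
WP2→WP3: 453.1 km  (cumulative 666.2 km)
WP3→WP4: 116.3 km  (cumulative 782.5 km)
WP4→WP5: 265.7 km  (cumulative 1048.2 km)
Total route length ≈ 1048 km.

1048 km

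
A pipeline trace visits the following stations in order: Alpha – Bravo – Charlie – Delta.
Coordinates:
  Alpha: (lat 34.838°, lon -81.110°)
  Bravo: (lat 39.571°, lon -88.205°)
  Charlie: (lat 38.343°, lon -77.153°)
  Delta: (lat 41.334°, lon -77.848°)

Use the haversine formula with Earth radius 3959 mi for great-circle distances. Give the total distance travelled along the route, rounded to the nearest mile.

Leg distances:
Alpha→Bravo: 509.0 mi  (cumulative 509.0 mi)
Bravo→Charlie: 599.5 mi  (cumulative 1108.5 mi)
Charlie→Delta: 209.9 mi  (cumulative 1318.4 mi)
Total route length ≈ 1318 mi.

1318 mi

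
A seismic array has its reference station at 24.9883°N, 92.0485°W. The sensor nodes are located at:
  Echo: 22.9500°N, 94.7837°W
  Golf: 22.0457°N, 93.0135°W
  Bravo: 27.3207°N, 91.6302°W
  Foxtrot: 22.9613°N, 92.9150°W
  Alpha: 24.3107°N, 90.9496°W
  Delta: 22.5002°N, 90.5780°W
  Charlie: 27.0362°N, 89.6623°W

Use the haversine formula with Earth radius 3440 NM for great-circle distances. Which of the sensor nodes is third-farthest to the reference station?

Distances from the reference station (24.9883°N, 92.0485°W):
Echo: 193.6 NM
Golf: 184.5 NM
Charlie: 178.0 NM
Delta: 169.8 NM
Bravo: 141.8 NM
Foxtrot: 130.7 NM
Alpha: 72.5 NM
The third-farthest is Charlie at 178.0 NM.

Charlie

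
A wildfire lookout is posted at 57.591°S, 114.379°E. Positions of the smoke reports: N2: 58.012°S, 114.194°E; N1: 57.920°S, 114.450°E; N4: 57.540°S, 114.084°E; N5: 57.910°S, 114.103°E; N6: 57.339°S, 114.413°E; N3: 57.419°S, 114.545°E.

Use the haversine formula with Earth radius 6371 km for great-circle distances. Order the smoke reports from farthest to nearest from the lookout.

Distance from the lookout at 57.591°S, 114.379°E to each:
N2 58.012°S, 114.194°E: 48.1 km
N5 57.910°S, 114.103°E: 39.1 km
N1 57.920°S, 114.450°E: 36.8 km
N6 57.339°S, 114.413°E: 28.1 km
N3 57.419°S, 114.545°E: 21.5 km
N4 57.540°S, 114.084°E: 18.5 km

N2, N5, N1, N6, N3, N4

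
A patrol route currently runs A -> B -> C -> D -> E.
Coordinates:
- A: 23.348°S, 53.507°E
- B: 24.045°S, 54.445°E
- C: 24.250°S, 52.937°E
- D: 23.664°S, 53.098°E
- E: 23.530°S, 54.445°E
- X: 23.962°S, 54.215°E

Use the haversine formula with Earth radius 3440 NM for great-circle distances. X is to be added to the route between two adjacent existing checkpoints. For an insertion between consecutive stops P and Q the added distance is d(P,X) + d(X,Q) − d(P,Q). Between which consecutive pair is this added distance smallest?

between A and B

Added distance for inserting X between each consecutive pair:
A–B: 0.8 NM
B–C: 2.2 NM
C–D: 99.8 NM
D–E: 18.2 NM
Smallest added distance is 0.8 NM, inserting between A and B.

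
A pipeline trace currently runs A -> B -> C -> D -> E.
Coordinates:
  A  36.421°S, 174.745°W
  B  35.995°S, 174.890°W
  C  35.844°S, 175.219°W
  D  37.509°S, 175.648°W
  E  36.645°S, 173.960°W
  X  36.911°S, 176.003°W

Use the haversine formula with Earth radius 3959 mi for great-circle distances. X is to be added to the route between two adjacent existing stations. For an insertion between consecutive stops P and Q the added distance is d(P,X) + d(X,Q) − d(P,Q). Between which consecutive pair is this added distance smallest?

Added distance for inserting X between each consecutive pair:
A–B: 135.5 mi
B–C: 153.0 mi
C–D: 13.9 mi
D–E: 49.7 mi
Smallest added distance is 13.9 mi, inserting between C and D.

between C and D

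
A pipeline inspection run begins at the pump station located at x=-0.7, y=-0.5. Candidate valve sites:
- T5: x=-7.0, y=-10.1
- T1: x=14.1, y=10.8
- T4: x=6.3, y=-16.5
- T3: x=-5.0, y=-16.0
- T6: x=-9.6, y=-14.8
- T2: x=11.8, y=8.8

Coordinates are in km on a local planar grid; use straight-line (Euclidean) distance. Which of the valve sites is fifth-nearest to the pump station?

T4

Distance to each, sorted:
T5: 11.5 km
T2: 15.6 km
T3: 16.1 km
T6: 16.8 km
T4: 17.5 km
T1: 18.6 km
The fifth-nearest is T4 at 17.5 km.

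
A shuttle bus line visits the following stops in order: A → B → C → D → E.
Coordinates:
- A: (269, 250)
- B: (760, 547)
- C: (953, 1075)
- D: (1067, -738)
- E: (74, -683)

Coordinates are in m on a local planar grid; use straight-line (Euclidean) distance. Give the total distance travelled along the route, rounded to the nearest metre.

Leg distances:
A→B: 573.8 m  (cumulative 573.8 m)
B→C: 562.2 m  (cumulative 1136.0 m)
C→D: 1816.6 m  (cumulative 2952.6 m)
D→E: 994.5 m  (cumulative 3947.1 m)
Total route length ≈ 3947 m.

3947 m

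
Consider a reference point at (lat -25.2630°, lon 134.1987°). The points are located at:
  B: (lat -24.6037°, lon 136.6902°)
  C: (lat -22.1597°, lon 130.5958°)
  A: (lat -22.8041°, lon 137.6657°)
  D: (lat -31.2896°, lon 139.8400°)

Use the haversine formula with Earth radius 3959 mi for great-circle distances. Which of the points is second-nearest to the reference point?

Distance to each, sorted:
B: 162.6 mi
A: 277.0 mi
C: 312.9 mi
D: 539.5 mi
The second-nearest is A at 277.0 mi.

A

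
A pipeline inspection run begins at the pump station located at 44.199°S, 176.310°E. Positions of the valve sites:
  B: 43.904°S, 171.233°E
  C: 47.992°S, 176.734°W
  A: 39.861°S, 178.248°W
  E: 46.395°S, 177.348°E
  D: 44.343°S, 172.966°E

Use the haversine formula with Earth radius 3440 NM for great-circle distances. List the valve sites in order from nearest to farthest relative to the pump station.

E, D, B, A, C

Distances from the pump station:
E 46.395°S, 177.348°E: 138.9 NM
D 44.343°S, 172.966°E: 144.0 NM
B 43.904°S, 171.233°E: 219.8 NM
A 39.861°S, 178.248°W: 355.8 NM
C 47.992°S, 176.734°W: 368.2 NM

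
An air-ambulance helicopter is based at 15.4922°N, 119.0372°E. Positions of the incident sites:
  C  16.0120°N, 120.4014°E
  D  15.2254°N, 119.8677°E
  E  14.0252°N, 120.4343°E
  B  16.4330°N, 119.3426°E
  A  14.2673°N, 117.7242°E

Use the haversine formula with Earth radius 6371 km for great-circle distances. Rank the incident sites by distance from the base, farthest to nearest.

Computing each great-circle distance from 15.4922°N, 119.0372°E:
E 14.0252°N, 120.4343°E: 221.8 km
A 14.2673°N, 117.7242°E: 196.1 km
C 16.0120°N, 120.4014°E: 157.0 km
B 16.4330°N, 119.3426°E: 109.6 km
D 15.2254°N, 119.8677°E: 93.9 km

E, A, C, B, D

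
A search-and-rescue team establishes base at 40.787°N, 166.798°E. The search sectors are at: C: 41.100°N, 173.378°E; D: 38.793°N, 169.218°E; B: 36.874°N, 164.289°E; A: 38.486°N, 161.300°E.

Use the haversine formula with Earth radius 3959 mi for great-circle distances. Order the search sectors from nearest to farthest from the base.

Distance from the base at 40.787°N, 166.798°E to each:
D 38.793°N, 169.218°E: 188.4 mi
B 36.874°N, 164.289°E: 302.2 mi
A 38.486°N, 161.300°E: 332.9 mi
C 41.100°N, 173.378°E: 344.0 mi

D, B, A, C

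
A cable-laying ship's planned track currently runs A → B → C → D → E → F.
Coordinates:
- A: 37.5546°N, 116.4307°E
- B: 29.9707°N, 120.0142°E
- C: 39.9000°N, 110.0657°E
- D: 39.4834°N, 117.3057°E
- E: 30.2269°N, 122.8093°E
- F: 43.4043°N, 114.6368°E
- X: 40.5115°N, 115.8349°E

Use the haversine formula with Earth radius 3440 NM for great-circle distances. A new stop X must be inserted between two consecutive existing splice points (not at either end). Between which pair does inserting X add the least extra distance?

Added distance for inserting X between each consecutive pair:
A–B: 355.6 NM
B–C: 161.6 NM
C–D: 23.3 NM
D–E: 178.5 NM
E–F: 4.5 NM
Smallest added distance is 4.5 NM, inserting between E and F.

between E and F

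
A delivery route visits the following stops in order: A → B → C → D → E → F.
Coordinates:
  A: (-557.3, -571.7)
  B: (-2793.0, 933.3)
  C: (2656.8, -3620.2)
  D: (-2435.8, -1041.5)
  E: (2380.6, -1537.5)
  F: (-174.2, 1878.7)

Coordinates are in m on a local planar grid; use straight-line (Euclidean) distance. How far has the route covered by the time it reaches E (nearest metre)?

20347 m

Leg distances:
A→B: 2695.1 m  (cumulative 2695.1 m)
B→C: 7101.7 m  (cumulative 9796.8 m)
C→D: 5708.3 m  (cumulative 15505.1 m)
D→E: 4841.9 m  (cumulative 20346.9 m)
Cumulative distance at E ≈ 20347 m.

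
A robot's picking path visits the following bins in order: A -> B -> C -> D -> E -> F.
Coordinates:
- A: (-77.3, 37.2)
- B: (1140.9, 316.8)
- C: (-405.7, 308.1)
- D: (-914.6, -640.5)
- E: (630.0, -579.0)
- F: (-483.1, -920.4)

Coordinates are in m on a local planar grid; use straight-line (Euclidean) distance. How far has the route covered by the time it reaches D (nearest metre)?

3873 m

Leg distances:
A→B: 1249.9 m  (cumulative 1249.9 m)
B→C: 1546.6 m  (cumulative 2796.5 m)
C→D: 1076.5 m  (cumulative 3873.0 m)
Cumulative distance at D ≈ 3873 m.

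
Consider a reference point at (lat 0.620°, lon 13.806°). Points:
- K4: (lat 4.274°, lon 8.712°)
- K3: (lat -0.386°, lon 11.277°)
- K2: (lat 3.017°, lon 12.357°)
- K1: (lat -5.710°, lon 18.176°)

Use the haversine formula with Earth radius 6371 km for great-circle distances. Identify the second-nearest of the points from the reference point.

K2

Distances from the reference point ((lat 0.620°, lon 13.806°)):
K3: 302.6 km
K2: 311.4 km
K4: 696.6 km
K1: 854.9 km
The second-nearest is K2 at 311.4 km.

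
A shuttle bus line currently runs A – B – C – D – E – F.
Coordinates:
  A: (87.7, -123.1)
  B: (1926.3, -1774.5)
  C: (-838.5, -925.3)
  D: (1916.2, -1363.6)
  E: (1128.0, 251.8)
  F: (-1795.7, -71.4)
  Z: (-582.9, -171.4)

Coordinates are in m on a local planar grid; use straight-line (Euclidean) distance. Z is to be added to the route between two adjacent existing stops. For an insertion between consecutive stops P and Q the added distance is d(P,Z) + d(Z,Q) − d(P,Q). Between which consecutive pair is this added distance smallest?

Added distance for inserting Z between each consecutive pair:
A–B: 1178.6 m
B–C: 881.4 m
C–D: 775.6 m
D–E: 2733.9 m
E–F: 37.9 m
Smallest added distance is 37.9 m, inserting between E and F.

between E and F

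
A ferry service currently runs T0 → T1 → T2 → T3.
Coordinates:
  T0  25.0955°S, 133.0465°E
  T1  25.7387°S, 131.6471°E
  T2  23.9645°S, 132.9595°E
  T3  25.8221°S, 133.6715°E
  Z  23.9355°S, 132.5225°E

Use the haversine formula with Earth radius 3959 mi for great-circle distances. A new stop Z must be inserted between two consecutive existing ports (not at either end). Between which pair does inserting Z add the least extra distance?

Added distance for inserting Z between each consecutive pair:
T0–T1: 124.8 mi
T1–T2: 16.2 mi
T2–T3: 40.7 mi
Smallest added distance is 16.2 mi, inserting between T1 and T2.

between T1 and T2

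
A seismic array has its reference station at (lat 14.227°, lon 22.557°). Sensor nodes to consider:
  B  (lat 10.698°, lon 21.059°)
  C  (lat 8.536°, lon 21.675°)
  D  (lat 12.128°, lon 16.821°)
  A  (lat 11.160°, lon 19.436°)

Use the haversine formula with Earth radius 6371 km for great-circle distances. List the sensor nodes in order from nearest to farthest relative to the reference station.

Distances from the reference station:
B (lat 10.698°, lon 21.059°): 424.8 km
A (lat 11.160°, lon 19.436°): 480.5 km
C (lat 8.536°, lon 21.675°): 640.1 km
D (lat 12.128°, lon 16.821°): 663.4 km

B, A, C, D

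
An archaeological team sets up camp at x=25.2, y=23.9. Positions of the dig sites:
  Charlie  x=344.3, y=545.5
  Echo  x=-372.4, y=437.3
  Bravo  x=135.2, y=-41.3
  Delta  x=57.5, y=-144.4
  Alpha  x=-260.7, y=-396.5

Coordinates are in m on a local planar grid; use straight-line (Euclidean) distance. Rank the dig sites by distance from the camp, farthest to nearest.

Distance from the camp at x=25.2, y=23.9 to each:
Charlie x=344.3, y=545.5: 611.5 m
Echo x=-372.4, y=437.3: 573.6 m
Alpha x=-260.7, y=-396.5: 508.4 m
Delta x=57.5, y=-144.4: 171.4 m
Bravo x=135.2, y=-41.3: 127.9 m

Charlie, Echo, Alpha, Delta, Bravo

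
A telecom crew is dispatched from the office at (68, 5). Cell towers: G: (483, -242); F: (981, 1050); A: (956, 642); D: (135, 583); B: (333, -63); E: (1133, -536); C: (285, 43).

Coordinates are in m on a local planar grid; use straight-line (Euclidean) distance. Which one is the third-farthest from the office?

Distances from the office ((68, 5)):
F: 1387.7 m
E: 1194.5 m
A: 1092.8 m
D: 581.9 m
G: 482.9 m
B: 273.6 m
C: 220.3 m
The third-farthest is A at 1092.8 m.

A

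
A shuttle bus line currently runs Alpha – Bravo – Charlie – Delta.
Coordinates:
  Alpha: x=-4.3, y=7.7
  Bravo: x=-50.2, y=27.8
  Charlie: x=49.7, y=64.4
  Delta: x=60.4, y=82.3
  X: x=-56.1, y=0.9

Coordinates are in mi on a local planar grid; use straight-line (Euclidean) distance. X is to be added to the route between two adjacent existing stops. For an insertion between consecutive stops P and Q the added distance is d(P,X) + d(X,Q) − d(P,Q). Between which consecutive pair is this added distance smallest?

Added distance for inserting X between each consecutive pair:
Alpha–Bravo: 29.7 mi
Bravo–Charlie: 44.5 mi
Charlie–Delta: 244.7 mi
Smallest added distance is 29.7 mi, inserting between Alpha and Bravo.

between Alpha and Bravo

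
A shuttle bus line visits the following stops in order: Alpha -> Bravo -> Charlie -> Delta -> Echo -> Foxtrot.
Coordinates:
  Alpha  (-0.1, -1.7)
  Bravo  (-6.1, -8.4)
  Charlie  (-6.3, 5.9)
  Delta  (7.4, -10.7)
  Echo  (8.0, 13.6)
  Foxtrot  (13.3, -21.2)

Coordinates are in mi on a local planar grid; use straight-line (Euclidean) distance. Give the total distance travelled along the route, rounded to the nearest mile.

Leg distances:
Alpha→Bravo: 9.0 mi  (cumulative 9.0 mi)
Bravo→Charlie: 14.3 mi  (cumulative 23.3 mi)
Charlie→Delta: 21.5 mi  (cumulative 44.8 mi)
Delta→Echo: 24.3 mi  (cumulative 69.1 mi)
Echo→Foxtrot: 35.2 mi  (cumulative 104.3 mi)
Total route length ≈ 104 mi.

104 mi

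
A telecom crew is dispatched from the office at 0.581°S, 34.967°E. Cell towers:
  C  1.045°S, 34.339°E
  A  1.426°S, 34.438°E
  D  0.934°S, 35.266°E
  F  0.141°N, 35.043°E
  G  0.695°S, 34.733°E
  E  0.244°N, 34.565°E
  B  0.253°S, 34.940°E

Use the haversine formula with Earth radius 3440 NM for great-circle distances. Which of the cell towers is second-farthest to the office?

Distance to each, sorted:
A: 59.9 NM
E: 55.1 NM
C: 46.9 NM
F: 43.6 NM
D: 27.8 NM
B: 19.8 NM
G: 15.6 NM
The second-farthest is E at 55.1 NM.

E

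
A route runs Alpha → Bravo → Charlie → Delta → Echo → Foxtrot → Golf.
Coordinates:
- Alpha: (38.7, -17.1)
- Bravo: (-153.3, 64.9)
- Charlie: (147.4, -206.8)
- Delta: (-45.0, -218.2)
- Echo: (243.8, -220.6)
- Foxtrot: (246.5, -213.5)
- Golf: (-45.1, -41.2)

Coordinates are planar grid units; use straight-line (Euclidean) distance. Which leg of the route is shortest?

Leg distances:
Alpha→Bravo: 208.8
Bravo→Charlie: 405.3
Charlie→Delta: 192.7
Delta→Echo: 288.8
Echo→Foxtrot: 7.6
Foxtrot→Golf: 338.7
The shortest leg is Echo–Foxtrot at 7.6.

Echo–Foxtrot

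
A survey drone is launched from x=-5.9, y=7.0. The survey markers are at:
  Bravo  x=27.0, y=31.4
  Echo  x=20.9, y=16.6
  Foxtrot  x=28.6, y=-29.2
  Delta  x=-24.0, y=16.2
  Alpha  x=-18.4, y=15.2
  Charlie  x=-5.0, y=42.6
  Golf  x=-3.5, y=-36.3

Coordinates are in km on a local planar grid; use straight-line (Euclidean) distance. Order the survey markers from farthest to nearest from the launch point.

Distances from the launch point:
Foxtrot x=28.6, y=-29.2: 50.0 km
Golf x=-3.5, y=-36.3: 43.4 km
Bravo x=27.0, y=31.4: 41.0 km
Charlie x=-5.0, y=42.6: 35.6 km
Echo x=20.9, y=16.6: 28.5 km
Delta x=-24.0, y=16.2: 20.3 km
Alpha x=-18.4, y=15.2: 14.9 km

Foxtrot, Golf, Bravo, Charlie, Echo, Delta, Alpha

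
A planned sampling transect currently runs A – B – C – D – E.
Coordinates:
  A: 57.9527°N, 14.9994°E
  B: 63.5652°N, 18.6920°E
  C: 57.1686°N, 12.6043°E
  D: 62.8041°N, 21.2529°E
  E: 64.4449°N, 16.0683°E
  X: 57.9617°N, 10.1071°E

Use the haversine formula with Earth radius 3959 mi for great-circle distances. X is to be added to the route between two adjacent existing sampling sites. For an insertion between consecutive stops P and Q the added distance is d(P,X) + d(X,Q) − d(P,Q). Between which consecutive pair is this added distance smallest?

between B and C

Added distance for inserting X between each consecutive pair:
A–B: 254.9 mi
B–C: 102.3 mi
C–D: 123.1 mi
D–E: 799.7 mi
Smallest added distance is 102.3 mi, inserting between B and C.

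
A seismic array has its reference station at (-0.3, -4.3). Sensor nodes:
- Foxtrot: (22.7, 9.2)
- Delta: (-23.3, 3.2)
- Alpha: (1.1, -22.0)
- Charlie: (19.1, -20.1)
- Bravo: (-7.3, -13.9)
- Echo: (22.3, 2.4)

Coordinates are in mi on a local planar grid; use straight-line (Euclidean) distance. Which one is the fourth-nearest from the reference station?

Distances from the reference station ((-0.3, -4.3)):
Bravo: 11.9 mi
Alpha: 17.8 mi
Echo: 23.6 mi
Delta: 24.2 mi
Charlie: 25.0 mi
Foxtrot: 26.7 mi
The fourth-nearest is Delta at 24.2 mi.

Delta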